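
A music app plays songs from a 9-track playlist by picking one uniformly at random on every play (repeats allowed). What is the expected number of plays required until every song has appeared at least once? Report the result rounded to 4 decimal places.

25.4607

Split into phases: going from k distinct to k+1 distinct takes on average 9/(9-k) plays.
E[T] = 9/9 + 9/8 + 9/7 + ... + 9/2 + 9/1 = 9·H_{9}.
H_{9} = 2.82897, so E[T] = 25.46071.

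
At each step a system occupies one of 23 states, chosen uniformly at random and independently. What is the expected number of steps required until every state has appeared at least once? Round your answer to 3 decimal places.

85.889

Split into phases: going from k distinct to k+1 distinct takes on average 23/(23-k) steps.
E[T] = 23/23 + 23/22 + 23/21 + ... + 23/2 + 23/1 = 23·H_{23}.
H_{23} = 3.7343, so E[T] = 85.8887.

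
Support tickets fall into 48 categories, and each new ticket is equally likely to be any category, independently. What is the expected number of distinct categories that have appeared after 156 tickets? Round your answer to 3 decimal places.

46.202

For each category, P(seen in 156 tickets) = 1 - (47/48)^156 = 0.9625.
By linearity of expectation, E[distinct seen] = 48·(1 - (47/48)^156) = 46.2017.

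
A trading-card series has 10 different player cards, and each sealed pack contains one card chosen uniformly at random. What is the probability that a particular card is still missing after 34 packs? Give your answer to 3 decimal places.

0.028

On each pack the fixed card fails to appear with probability 9/10.
P(still missing after 34) = (9/10)^34 = 0.0278.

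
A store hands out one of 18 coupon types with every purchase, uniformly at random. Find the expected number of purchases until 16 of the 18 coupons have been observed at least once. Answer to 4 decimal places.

35.9119

With k distinct coupons already seen, the next new one arrives after an expected 18/(18-k) purchases.
Sum over k = 0,...,15: E = 18/18 + 18/17 + 18/16 + ... + 18/4 + 18/3 = 35.91195.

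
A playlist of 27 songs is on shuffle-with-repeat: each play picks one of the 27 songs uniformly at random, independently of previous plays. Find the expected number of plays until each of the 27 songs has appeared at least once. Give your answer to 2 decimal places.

105.07

Split into phases: going from k distinct to k+1 distinct takes on average 27/(27-k) plays.
E[T] = 27/27 + 27/26 + 27/25 + ... + 27/2 + 27/1 = 27·H_{27}.
H_{27} = 3.891, so E[T] = 105.069.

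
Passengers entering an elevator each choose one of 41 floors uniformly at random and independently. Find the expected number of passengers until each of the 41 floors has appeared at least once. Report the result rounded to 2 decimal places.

Split into phases: going from k distinct to k+1 distinct takes on average 41/(41-k) passengers.
E[T] = 41/41 + 41/40 + 41/39 + ... + 41/2 + 41/1 = 41·H_{41}.
H_{41} = 4.303, so E[T] = 176.420.

176.42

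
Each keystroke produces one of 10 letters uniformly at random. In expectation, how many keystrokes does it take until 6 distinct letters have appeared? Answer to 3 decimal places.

Going from k to k+1 distinct takes a geometric number of keystrokes with mean 10/(10-k).
Sum over k = 0,...,5: E = 10/10 + 10/9 + 10/8 + 10/7 + 10/6 + 10/5 = 8.4563.

8.456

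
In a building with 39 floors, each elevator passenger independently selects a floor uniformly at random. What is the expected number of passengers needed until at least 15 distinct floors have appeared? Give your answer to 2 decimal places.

18.63

Going from k to k+1 distinct takes a geometric number of passengers with mean 39/(39-k).
Sum over k = 0,...,14: E = 39/39 + 39/38 + 39/37 + ... + 39/26 + 39/25 = 18.626.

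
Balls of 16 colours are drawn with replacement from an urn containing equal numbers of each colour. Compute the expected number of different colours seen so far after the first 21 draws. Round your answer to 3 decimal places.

11.874

For each colour, P(seen in 21 draws) = 1 - (15/16)^21 = 0.7421.
By linearity of expectation, E[distinct seen] = 16·(1 - (15/16)^21) = 11.8741.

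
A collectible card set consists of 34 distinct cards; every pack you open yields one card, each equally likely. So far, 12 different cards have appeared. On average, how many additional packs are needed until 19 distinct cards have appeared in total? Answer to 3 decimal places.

12.668

The wait to go from k to k+1 distinct cards is geometric with mean 34/(34-k).
Sum over k = 12,...,18: E = 34/22 + 34/21 + 34/20 + ... + 34/17 + 34/16 = 12.6679.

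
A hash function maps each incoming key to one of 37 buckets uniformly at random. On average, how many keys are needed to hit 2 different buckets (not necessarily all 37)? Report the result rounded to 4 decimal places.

2.0278

Going from k to k+1 distinct takes a geometric number of keys with mean 37/(37-k).
Sum over k = 0,...,1: E = 37/37 + 37/36 = 2.02778.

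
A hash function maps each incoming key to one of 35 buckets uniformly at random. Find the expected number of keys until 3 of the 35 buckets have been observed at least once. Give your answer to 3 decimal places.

3.090

With k distinct buckets already seen, the next new one arrives after an expected 35/(35-k) keys.
Sum over k = 0,...,2: E = 35/35 + 35/34 + 35/33 = 3.0900.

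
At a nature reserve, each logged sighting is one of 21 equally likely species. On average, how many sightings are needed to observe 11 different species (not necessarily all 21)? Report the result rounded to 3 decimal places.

Going from k to k+1 distinct takes a geometric number of sightings with mean 21/(21-k).
Sum over k = 0,...,10: E = 21/21 + 21/20 + 21/19 + ... + 21/12 + 21/11 = 15.0442.

15.044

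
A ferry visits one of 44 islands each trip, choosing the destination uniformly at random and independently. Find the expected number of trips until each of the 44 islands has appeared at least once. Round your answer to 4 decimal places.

Split into phases: going from k distinct to k+1 distinct takes on average 44/(44-k) trips.
E[T] = 44/44 + 44/43 + 44/42 + ... + 44/2 + 44/1 = 44·H_{44}.
H_{44} = 4.37273, so E[T] = 192.39994.

192.3999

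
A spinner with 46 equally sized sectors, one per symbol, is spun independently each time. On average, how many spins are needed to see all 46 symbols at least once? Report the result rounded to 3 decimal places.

Split into phases: going from k distinct to k+1 distinct takes on average 46/(46-k) spins.
E[T] = 46/46 + 46/45 + 46/44 + ... + 46/2 + 46/1 = 46·H_{46}.
H_{46} = 4.4167, so E[T] = 203.1676.

203.168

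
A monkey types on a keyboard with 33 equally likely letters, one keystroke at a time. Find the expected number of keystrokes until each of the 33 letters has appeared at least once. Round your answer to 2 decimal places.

Split into phases: going from k distinct to k+1 distinct takes on average 33/(33-k) keystrokes.
E[T] = 33/33 + 33/32 + 33/31 + ... + 33/2 + 33/1 = 33·H_{33}.
H_{33} = 4.089, so E[T] = 134.930.

134.93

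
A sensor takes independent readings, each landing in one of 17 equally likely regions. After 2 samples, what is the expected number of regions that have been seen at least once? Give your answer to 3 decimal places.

1.941

For each region, P(seen in 2 samples) = 1 - (16/17)^2 = 0.1142.
By linearity of expectation, E[distinct seen] = 17·(1 - (16/17)^2) = 1.9412.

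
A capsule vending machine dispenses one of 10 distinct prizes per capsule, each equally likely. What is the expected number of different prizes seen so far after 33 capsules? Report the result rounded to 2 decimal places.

9.69

For each prize, P(seen in 33 capsules) = 1 - (9/10)^33 = 0.969.
By linearity of expectation, E[distinct seen] = 10·(1 - (9/10)^33) = 9.691.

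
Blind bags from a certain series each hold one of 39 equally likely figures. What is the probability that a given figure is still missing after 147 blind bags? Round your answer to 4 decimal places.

0.0220

On each blind bag the fixed figure fails to appear with probability 38/39.
P(still missing after 147) = (38/39)^147 = 0.02196.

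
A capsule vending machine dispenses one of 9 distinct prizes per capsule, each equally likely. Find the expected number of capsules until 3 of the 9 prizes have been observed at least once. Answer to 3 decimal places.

3.411

Going from k to k+1 distinct takes a geometric number of capsules with mean 9/(9-k).
Sum over k = 0,...,2: E = 9/9 + 9/8 + 9/7 = 3.4107.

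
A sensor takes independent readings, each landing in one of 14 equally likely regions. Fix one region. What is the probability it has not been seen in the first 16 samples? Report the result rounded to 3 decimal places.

0.306

On each sample the fixed region fails to appear with probability 13/14.
P(still missing after 16) = (13/14)^16 = 0.3055.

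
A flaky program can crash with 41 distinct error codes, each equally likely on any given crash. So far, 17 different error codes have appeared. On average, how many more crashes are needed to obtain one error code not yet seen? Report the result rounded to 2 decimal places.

Each crash yields a new error code with probability (41-17)/41 = 24/41, so the wait is geometric with mean 41/24.
E = 41/24 = 1.708.

1.71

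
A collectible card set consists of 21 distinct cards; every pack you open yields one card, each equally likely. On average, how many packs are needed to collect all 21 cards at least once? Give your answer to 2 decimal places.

76.55

Split into phases: going from k distinct to k+1 distinct takes on average 21/(21-k) packs.
E[T] = 21/21 + 21/20 + 21/19 + ... + 21/2 + 21/1 = 21·H_{21}.
H_{21} = 3.645, so E[T] = 76.553.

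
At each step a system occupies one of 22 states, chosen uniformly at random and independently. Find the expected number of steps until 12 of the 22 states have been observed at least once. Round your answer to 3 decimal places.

With k distinct states already seen, the next new one arrives after an expected 22/(22-k) steps.
Sum over k = 0,...,11: E = 22/22 + 22/21 + 22/20 + ... + 22/12 + 22/11 = 16.7606.

16.761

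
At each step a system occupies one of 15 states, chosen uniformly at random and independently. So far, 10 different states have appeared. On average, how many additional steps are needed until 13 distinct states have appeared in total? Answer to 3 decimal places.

From k distinct to k+1 distinct takes on average 15/(15-k) steps.
Sum over k = 10,...,12: E = 15/5 + 15/4 + 15/3 = 11.7500.

11.750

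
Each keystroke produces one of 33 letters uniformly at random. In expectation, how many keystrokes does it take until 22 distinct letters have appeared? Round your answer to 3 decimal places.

Going from k to k+1 distinct takes a geometric number of keystrokes with mean 33/(33-k).
Sum over k = 0,...,21: E = 33/33 + 33/32 + 33/31 + ... + 33/13 + 33/12 = 35.2744.

35.274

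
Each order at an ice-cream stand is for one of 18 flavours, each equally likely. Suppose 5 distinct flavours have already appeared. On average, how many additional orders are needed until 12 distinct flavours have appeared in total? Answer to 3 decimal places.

13.142

The wait to go from k to k+1 distinct flavours is geometric with mean 18/(18-k).
Sum over k = 5,...,11: E = 18/13 + 18/12 + 18/11 + ... + 18/8 + 18/7 = 13.1424.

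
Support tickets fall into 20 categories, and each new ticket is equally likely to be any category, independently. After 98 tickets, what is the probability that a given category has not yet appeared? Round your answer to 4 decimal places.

0.0066

On each ticket the fixed category fails to appear with probability 19/20.
P(still missing after 98) = (19/20)^98 = 0.00656.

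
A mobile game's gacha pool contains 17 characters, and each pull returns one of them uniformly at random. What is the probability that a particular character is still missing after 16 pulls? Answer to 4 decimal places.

Each pull misses the fixed character with probability (17-1)/17 = 16/17, independently.
P(still missing after 16) = (16/17)^16 = 0.37909.

0.3791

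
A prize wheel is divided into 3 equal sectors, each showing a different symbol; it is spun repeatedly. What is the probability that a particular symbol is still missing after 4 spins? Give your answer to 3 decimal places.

Each spin misses the fixed symbol with probability (3-1)/3 = 2/3, independently.
P(still missing after 4) = (2/3)^4 = 0.1975.

0.198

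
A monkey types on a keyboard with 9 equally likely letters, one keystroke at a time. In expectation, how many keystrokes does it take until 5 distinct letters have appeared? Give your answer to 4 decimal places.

6.7107

With k distinct letters already seen, the next new one arrives after an expected 9/(9-k) keystrokes.
Sum over k = 0,...,4: E = 9/9 + 9/8 + 9/7 + 9/6 + 9/5 = 6.71071.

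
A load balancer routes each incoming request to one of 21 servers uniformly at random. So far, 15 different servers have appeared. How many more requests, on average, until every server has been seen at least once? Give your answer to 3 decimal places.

With k distinct servers already seen, the next new one takes an expected 21/(21-k) requests.
Sum over k = 15,...,20: E = 21/6 + 21/5 + 21/4 + 21/3 + 21/2 + 21/1 = 51.4500.

51.450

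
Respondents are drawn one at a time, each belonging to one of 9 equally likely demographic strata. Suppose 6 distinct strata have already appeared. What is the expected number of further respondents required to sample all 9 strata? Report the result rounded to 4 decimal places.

16.5000

The wait to go from k to k+1 distinct strata is geometric with mean 9/(9-k).
Sum over k = 6,...,8: E = 9/3 + 9/2 + 9/1 = 16.50000.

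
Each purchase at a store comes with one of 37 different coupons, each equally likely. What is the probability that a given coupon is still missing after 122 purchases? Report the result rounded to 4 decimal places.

0.0353

Each purchase misses the fixed coupon with probability (37-1)/37 = 36/37, independently.
P(still missing after 122) = (36/37)^122 = 0.03534.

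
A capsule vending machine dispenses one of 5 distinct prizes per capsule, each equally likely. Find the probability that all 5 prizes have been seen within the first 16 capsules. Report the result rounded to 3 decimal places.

0.862

Let A_i be the event that prize i is missing after 16 capsules. By inclusion–exclusion on the A_i,
P(all seen) = Σ_{j=0}^{5} (-1)^j C(5,j)((5-j)/5)^16
= 1.0000 - 0.1407 + 0.0028 - 0.0000 + 0.0000 - 0.0000
= 0.8621.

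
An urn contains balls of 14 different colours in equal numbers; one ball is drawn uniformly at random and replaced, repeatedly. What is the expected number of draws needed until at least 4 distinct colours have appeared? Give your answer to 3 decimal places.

4.516

Going from k to k+1 distinct takes a geometric number of draws with mean 14/(14-k).
Sum over k = 0,...,3: E = 14/14 + 14/13 + 14/12 + 14/11 = 4.5163.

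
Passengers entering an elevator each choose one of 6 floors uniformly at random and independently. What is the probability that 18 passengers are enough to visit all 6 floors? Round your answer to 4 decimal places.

Let A_i be the event that floor i is missing after 18 passengers. By inclusion–exclusion on the A_i,
P(all seen) = Σ_{j=0}^{6} (-1)^j C(6,j)((6-j)/6)^18
= 1.00000 - 0.22537 + 0.01015 - 0.00008 + 0.00000 - 0.00000 + 0.00000
= 0.78471.

0.7847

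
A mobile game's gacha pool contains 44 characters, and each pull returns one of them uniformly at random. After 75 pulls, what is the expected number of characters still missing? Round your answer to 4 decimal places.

For each character, P(unseen after 75) = (43/44)^75 = 0.17831.
By linearity of expectation, E[unseen] = 44·(43/44)^75 = 7.84578.

7.8458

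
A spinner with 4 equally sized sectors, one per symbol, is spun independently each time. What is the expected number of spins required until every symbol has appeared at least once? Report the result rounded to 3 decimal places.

8.333

Split into phases: going from k distinct to k+1 distinct takes on average 4/(4-k) spins.
E[T] = 4/4 + 4/3 + 4/2 + 4/1 = 4·H_{4}.
H_{4} = 2.0833, so E[T] = 8.3333.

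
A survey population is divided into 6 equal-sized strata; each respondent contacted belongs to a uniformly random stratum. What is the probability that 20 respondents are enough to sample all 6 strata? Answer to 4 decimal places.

0.8480

Let A_i be the event that stratum i is missing after 20 respondents. By inclusion–exclusion on the A_i,
P(all seen) = Σ_{j=0}^{6} (-1)^j C(6,j)((6-j)/6)^20
= 1.00000 - 0.15650 + 0.00451 - 0.00002 + 0.00000 - 0.00000 + 0.00000
= 0.84799.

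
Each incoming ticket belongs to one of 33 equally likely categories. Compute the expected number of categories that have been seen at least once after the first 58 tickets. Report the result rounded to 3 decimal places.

27.461

For each category, P(seen in 58 tickets) = 1 - (32/33)^58 = 0.8322.
By linearity of expectation, E[distinct seen] = 33·(1 - (32/33)^58) = 27.4613.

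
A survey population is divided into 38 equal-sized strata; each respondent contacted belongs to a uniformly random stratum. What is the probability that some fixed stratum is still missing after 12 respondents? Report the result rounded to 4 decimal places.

0.7261

Each respondent misses the fixed stratum with probability (38-1)/38 = 37/38, independently.
P(still missing after 12) = (37/38)^12 = 0.72614.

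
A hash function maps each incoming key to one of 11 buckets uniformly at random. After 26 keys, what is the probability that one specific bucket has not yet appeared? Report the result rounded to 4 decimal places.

On each key the fixed bucket fails to appear with probability 10/11.
P(still missing after 26) = (10/11)^26 = 0.08391.

0.0839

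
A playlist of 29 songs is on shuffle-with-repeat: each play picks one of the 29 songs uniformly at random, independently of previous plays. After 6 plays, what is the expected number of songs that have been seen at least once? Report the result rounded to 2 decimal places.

5.51

For each song, P(seen in 6 plays) = 1 - (28/29)^6 = 0.190.
By linearity of expectation, E[distinct seen] = 29·(1 - (28/29)^6) = 5.506.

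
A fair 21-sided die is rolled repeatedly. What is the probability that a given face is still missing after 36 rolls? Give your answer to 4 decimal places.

0.1727

Each roll misses the fixed face with probability (21-1)/21 = 20/21, independently.
P(still missing after 36) = (20/21)^36 = 0.17266.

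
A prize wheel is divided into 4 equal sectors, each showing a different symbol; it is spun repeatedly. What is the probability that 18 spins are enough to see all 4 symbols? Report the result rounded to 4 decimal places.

0.9775

By inclusion–exclusion over which symbols are missing,
P(all seen) = Σ_{j=0}^{4} (-1)^j C(4,j)((4-j)/4)^18
= 1.00000 - 0.02255 + 0.00002 - 0.00000 + 0.00000
= 0.97747.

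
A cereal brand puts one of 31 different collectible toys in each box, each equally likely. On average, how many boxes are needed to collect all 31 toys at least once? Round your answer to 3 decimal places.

124.845

Split into phases: going from k distinct to k+1 distinct takes on average 31/(31-k) boxes.
E[T] = 31/31 + 31/30 + 31/29 + ... + 31/2 + 31/1 = 31·H_{31}.
H_{31} = 4.0272, so E[T] = 124.8446.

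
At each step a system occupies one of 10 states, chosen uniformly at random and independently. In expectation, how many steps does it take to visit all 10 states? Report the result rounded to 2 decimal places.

After k distinct states have appeared, the next step gives a new one with probability (10-k)/10, so the expected wait for the (k+1)-th is 10/(10-k).
E[T] = 10/10 + 10/9 + 10/8 + ... + 10/2 + 10/1 = 10·H_{10}.
H_{10} = 2.929, so E[T] = 29.290.

29.29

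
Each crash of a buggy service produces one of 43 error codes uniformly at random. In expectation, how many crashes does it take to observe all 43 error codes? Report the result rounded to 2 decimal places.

187.05

Split into phases: going from k distinct to k+1 distinct takes on average 43/(43-k) crashes.
E[T] = 43/43 + 43/42 + 43/41 + ... + 43/2 + 43/1 = 43·H_{43}.
H_{43} = 4.350, so E[T] = 187.050.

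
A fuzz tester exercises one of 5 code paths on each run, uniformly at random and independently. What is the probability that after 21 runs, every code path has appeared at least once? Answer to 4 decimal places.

Let A_i be the event that code path i is missing after 21 runs. By inclusion–exclusion on the A_i,
P(all seen) = Σ_{j=0}^{5} (-1)^j C(5,j)((5-j)/5)^21
= 1.00000 - 0.04612 + 0.00022 - 0.00000 + 0.00000 - 0.00000
= 0.95410.

0.9541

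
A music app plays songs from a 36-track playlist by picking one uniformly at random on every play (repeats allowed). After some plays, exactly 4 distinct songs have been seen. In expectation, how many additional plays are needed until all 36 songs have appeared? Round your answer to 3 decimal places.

The wait to go from k to k+1 distinct songs is geometric with mean 36/(36-k).
Sum over k = 4,...,35: E = 36/32 + 36/31 + 36/30 + ... + 36/2 + 36/1 = 146.1058.

146.106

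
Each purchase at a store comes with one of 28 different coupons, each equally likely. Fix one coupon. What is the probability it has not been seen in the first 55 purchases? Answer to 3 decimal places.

0.135

On each purchase the fixed coupon fails to appear with probability 27/28.
P(still missing after 55) = (27/28)^55 = 0.1353.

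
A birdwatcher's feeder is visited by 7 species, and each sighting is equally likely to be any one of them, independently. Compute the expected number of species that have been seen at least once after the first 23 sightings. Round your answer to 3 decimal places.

6.798

For each species, P(seen in 23 sightings) = 1 - (6/7)^23 = 0.9711.
By linearity of expectation, E[distinct seen] = 7·(1 - (6/7)^23) = 6.7980.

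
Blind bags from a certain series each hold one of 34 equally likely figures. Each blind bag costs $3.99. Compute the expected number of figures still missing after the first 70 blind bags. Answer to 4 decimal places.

4.2066

For each figure, P(unseen after 70) = (33/34)^70 = 0.12372.
By linearity of expectation, E[unseen] = 34·(33/34)^70 = 4.20659.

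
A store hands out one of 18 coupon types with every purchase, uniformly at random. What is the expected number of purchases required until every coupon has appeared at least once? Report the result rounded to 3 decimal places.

62.912

After k distinct coupons have appeared, the next purchase gives a new one with probability (18-k)/18, so the expected wait for the (k+1)-th is 18/(18-k).
E[T] = 18/18 + 18/17 + 18/16 + ... + 18/2 + 18/1 = 18·H_{18}.
H_{18} = 3.4951, so E[T] = 62.9119.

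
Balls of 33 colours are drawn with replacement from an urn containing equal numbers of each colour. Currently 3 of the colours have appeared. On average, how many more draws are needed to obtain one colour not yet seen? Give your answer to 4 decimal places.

The number of draws until the next new colour is geometric with success probability 30/33, so its mean is 33/30.
E = 33/30 = 1.10000.

1.1000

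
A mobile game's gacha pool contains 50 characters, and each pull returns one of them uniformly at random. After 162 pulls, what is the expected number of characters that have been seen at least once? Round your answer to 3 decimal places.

48.105

For each character, P(seen in 162 pulls) = 1 - (49/50)^162 = 0.9621.
By linearity of expectation, E[distinct seen] = 50·(1 - (49/50)^162) = 48.1051.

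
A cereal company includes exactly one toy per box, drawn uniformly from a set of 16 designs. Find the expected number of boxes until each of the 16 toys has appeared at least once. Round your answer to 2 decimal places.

After k distinct toys have appeared, the next box gives a new one with probability (16-k)/16, so the expected wait for the (k+1)-th is 16/(16-k).
E[T] = 16/16 + 16/15 + 16/14 + ... + 16/2 + 16/1 = 16·H_{16}.
H_{16} = 3.381, so E[T] = 54.092.

54.09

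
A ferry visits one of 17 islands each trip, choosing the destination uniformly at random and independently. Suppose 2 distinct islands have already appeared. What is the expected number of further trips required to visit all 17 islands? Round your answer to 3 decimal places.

The wait to go from k to k+1 distinct islands is geometric with mean 17/(17-k).
Sum over k = 2,...,16: E = 17/15 + 17/14 + 17/13 + ... + 17/2 + 17/1 = 56.4099.

56.410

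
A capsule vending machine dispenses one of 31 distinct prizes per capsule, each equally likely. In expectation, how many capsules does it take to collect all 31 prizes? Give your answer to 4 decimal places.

Split into phases: going from k distinct to k+1 distinct takes on average 31/(31-k) capsules.
E[T] = 31/31 + 31/30 + 31/29 + ... + 31/2 + 31/1 = 31·H_{31}.
H_{31} = 4.02725, so E[T] = 124.84460.

124.8446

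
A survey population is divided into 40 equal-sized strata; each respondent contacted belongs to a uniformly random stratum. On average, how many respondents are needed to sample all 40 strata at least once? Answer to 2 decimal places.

171.14

After k distinct strata have appeared, the next respondent gives a new one with probability (40-k)/40, so the expected wait for the (k+1)-th is 40/(40-k).
E[T] = 40/40 + 40/39 + 40/38 + ... + 40/2 + 40/1 = 40·H_{40}.
H_{40} = 4.279, so E[T] = 171.142.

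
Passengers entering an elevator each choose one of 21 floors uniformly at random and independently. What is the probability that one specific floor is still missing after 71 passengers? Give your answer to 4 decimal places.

Each passenger misses the fixed floor with probability (21-1)/21 = 20/21, independently.
P(still missing after 71) = (20/21)^71 = 0.03130.

0.0313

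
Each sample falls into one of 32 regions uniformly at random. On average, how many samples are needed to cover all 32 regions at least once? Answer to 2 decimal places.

The wait to go from k to k+1 distinct regions is geometric with mean 32/(32-k).
E[T] = 32/32 + 32/31 + 32/30 + ... + 32/2 + 32/1 = 32·H_{32}.
H_{32} = 4.058, so E[T] = 129.872.

129.87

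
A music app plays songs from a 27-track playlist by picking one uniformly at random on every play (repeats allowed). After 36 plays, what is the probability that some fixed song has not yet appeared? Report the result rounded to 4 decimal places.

On each play the fixed song fails to appear with probability 26/27.
P(still missing after 36) = (26/27)^36 = 0.25701.

0.2570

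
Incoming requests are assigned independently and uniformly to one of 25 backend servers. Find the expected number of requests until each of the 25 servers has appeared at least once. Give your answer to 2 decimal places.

Split into phases: going from k distinct to k+1 distinct takes on average 25/(25-k) requests.
E[T] = 25/25 + 25/24 + 25/23 + ... + 25/2 + 25/1 = 25·H_{25}.
H_{25} = 3.816, so E[T] = 95.399.

95.40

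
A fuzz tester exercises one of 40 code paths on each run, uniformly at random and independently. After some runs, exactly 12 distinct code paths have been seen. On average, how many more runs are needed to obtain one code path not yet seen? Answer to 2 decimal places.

Each run yields a new code path with probability (40-12)/40 = 28/40, so the wait is geometric with mean 40/28.
E = 40/28 = 1.429.

1.43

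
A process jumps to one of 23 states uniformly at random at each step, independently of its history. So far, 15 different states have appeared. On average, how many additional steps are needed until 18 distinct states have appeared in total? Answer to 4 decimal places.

9.9940

The wait to go from k to k+1 distinct states is geometric with mean 23/(23-k).
Sum over k = 15,...,17: E = 23/8 + 23/7 + 23/6 = 9.99405.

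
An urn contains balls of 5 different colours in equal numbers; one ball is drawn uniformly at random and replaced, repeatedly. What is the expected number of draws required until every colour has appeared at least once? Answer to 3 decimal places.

After k distinct colours have appeared, the next draw gives a new one with probability (5-k)/5, so the expected wait for the (k+1)-th is 5/(5-k).
E[T] = 5/5 + 5/4 + 5/3 + 5/2 + 5/1 = 5·H_{5}.
H_{5} = 2.2833, so E[T] = 11.4167.

11.417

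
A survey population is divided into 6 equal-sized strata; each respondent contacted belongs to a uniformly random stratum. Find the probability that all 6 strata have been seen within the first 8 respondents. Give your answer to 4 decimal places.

0.1140

Let A_i be the event that stratum i is missing after 8 respondents. By inclusion–exclusion on the A_i,
P(all seen) = Σ_{j=0}^{6} (-1)^j C(6,j)((6-j)/6)^8
= 1.00000 - 1.39541 + 0.58528 - 0.07813 + 0.00229 - 0.00000 + 0.00000
= 0.11403.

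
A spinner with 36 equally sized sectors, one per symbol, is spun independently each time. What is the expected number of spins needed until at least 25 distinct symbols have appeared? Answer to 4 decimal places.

With k distinct symbols already seen, the next new one arrives after an expected 36/(36-k) spins.
Sum over k = 0,...,24: E = 36/36 + 36/35 + 36/34 + ... + 36/13 + 36/12 = 41.56855.

41.5685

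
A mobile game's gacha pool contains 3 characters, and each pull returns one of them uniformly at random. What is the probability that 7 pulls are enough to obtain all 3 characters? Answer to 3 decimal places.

By inclusion–exclusion over which characters are missing,
P(all seen) = Σ_{j=0}^{3} (-1)^j C(3,j)((3-j)/3)^7
= 1.0000 - 0.1756 + 0.0014 - 0.0000
= 0.8258.

0.826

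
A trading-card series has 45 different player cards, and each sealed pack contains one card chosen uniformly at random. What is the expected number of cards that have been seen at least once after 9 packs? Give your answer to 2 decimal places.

For each card, P(seen in 9 packs) = 1 - (44/45)^9 = 0.183.
By linearity of expectation, E[distinct seen] = 45·(1 - (44/45)^9) = 8.240.

8.24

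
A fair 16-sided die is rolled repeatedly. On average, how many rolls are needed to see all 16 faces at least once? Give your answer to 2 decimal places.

The wait to go from k to k+1 distinct faces is geometric with mean 16/(16-k).
E[T] = 16/16 + 16/15 + 16/14 + ... + 16/2 + 16/1 = 16·H_{16}.
H_{16} = 3.381, so E[T] = 54.092.

54.09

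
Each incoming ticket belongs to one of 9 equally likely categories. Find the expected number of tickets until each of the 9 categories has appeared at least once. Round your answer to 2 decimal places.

After k distinct categories have appeared, the next ticket gives a new one with probability (9-k)/9, so the expected wait for the (k+1)-th is 9/(9-k).
E[T] = 9/9 + 9/8 + 9/7 + ... + 9/2 + 9/1 = 9·H_{9}.
H_{9} = 2.829, so E[T] = 25.461.

25.46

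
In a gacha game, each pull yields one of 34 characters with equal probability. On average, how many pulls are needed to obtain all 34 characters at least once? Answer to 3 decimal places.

140.019

The wait to go from k to k+1 distinct characters is geometric with mean 34/(34-k).
E[T] = 34/34 + 34/33 + 34/32 + ... + 34/2 + 34/1 = 34·H_{34}.
H_{34} = 4.1182, so E[T] = 140.0191.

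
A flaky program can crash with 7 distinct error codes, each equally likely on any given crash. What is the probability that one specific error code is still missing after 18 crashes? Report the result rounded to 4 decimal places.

On each crash the fixed error code fails to appear with probability 6/7.
P(still missing after 18) = (6/7)^18 = 0.06237.

0.0624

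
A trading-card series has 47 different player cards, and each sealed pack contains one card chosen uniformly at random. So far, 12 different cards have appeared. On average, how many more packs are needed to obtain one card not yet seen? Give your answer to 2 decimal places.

1.34

The number of packs until the next new card is geometric with success probability 35/47, so its mean is 47/35.
E = 47/35 = 1.343.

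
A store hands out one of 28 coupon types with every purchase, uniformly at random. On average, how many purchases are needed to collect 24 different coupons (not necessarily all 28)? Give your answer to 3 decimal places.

51.627

Going from k to k+1 distinct takes a geometric number of purchases with mean 28/(28-k).
Sum over k = 0,...,23: E = 28/28 + 28/27 + 28/26 + ... + 28/6 + 28/5 = 51.6275.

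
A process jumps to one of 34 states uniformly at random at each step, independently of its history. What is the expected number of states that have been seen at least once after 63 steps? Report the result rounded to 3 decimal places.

For each state, P(seen in 63 steps) = 1 - (33/34)^63 = 0.8475.
By linearity of expectation, E[distinct seen] = 34·(1 - (33/34)^63) = 28.8158.

28.816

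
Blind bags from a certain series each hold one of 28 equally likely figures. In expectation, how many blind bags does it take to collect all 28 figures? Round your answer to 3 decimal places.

109.961

After k distinct figures have appeared, the next blind bag gives a new one with probability (28-k)/28, so the expected wait for the (k+1)-th is 28/(28-k).
E[T] = 28/28 + 28/27 + 28/26 + ... + 28/2 + 28/1 = 28·H_{28}.
H_{28} = 3.9272, so E[T] = 109.9608.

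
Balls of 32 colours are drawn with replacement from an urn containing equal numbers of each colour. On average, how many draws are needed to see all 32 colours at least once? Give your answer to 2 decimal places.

The wait to go from k to k+1 distinct colours is geometric with mean 32/(32-k).
E[T] = 32/32 + 32/31 + 32/30 + ... + 32/2 + 32/1 = 32·H_{32}.
H_{32} = 4.058, so E[T] = 129.872.

129.87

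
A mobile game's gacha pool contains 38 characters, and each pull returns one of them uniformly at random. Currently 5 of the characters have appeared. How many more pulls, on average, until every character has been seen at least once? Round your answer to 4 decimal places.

From k distinct to k+1 distinct takes on average 38/(38-k) pulls.
Sum over k = 5,...,37: E = 38/33 + 38/32 + 38/31 + ... + 38/2 + 38/1 = 155.37433.

155.3743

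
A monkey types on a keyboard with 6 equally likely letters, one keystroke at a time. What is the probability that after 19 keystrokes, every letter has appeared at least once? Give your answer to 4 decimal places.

Let A_i be the event that letter i is missing after 19 keystrokes. By inclusion–exclusion on the A_i,
P(all seen) = Σ_{j=0}^{6} (-1)^j C(6,j)((6-j)/6)^19
= 1.00000 - 0.18781 + 0.00677 - 0.00004 + 0.00000 - 0.00000 + 0.00000
= 0.81892.

0.8189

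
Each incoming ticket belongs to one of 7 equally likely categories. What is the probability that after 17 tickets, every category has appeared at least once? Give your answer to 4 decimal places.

By inclusion–exclusion over which categories are missing,
P(all seen) = Σ_{j=0}^{7} (-1)^j C(7,j)((7-j)/7)^17
= 1.00000 - 0.50933 + 0.06887 - 0.00258 + 0.00002 - 0.00000 + 0.00000 - 0.00000
= 0.55697.

0.5570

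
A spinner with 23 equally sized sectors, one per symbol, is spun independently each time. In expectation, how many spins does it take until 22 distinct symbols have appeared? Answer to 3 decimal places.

62.889

Going from k to k+1 distinct takes a geometric number of spins with mean 23/(23-k).
Sum over k = 0,...,21: E = 23/23 + 23/22 + 23/21 + ... + 23/3 + 23/2 = 62.8887.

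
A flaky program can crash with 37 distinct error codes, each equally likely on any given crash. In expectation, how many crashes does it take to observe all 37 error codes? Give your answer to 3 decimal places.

Split into phases: going from k distinct to k+1 distinct takes on average 37/(37-k) crashes.
E[T] = 37/37 + 37/36 + 37/35 + ... + 37/2 + 37/1 = 37·H_{37}.
H_{37} = 4.2016, so E[T] = 155.4587.

155.459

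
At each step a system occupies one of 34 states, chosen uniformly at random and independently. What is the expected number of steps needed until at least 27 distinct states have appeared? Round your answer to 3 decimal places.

51.862

Going from k to k+1 distinct takes a geometric number of steps with mean 34/(34-k).
Sum over k = 0,...,26: E = 34/34 + 34/33 + 34/32 + ... + 34/9 + 34/8 = 51.8620.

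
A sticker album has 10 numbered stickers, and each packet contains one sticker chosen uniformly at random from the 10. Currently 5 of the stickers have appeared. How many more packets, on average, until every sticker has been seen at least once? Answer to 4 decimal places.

The wait to go from k to k+1 distinct stickers is geometric with mean 10/(10-k).
Sum over k = 5,...,9: E = 10/5 + 10/4 + 10/3 + 10/2 + 10/1 = 22.83333.

22.8333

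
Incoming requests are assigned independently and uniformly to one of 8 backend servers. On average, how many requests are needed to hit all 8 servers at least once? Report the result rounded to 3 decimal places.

21.743

After k distinct servers have appeared, the next request gives a new one with probability (8-k)/8, so the expected wait for the (k+1)-th is 8/(8-k).
E[T] = 8/8 + 8/7 + 8/6 + ... + 8/2 + 8/1 = 8·H_{8}.
H_{8} = 2.7179, so E[T] = 21.7429.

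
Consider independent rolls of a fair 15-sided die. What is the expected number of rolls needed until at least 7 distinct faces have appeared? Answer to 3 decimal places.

Going from k to k+1 distinct takes a geometric number of rolls with mean 15/(15-k).
Sum over k = 0,...,6: E = 15/15 + 15/14 + 15/13 + ... + 15/10 + 15/9 = 9.0056.

9.006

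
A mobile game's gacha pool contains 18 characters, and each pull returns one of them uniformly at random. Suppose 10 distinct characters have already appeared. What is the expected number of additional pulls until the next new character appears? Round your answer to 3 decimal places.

2.250

The number of pulls until the next new character is geometric with success probability 8/18, so its mean is 18/8.
E = 18/8 = 2.2500.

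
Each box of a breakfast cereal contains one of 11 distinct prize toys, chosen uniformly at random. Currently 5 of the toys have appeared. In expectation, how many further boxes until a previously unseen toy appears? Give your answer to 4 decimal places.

1.8333

The number of boxes until the next new toy is geometric with success probability 6/11, so its mean is 11/6.
E = 11/6 = 1.83333.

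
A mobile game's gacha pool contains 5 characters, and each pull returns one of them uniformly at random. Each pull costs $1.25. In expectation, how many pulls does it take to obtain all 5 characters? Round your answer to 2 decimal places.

After k distinct characters have appeared, the next pull gives a new one with probability (5-k)/5, so the expected wait for the (k+1)-th is 5/(5-k).
E[T] = 5/5 + 5/4 + 5/3 + 5/2 + 5/1 = 5·H_{5}.
H_{5} = 2.283, so E[T] = 11.417.

11.42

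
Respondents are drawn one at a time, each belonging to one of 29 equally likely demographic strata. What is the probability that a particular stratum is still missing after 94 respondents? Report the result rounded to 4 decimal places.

0.0369

Each respondent misses the fixed stratum with probability (29-1)/29 = 28/29, independently.
P(still missing after 94) = (28/29)^94 = 0.03694.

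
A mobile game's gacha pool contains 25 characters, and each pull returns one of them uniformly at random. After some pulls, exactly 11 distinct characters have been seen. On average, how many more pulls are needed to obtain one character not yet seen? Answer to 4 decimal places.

Each pull yields a new character with probability (25-11)/25 = 14/25, so the wait is geometric with mean 25/14.
E = 25/14 = 1.78571.

1.7857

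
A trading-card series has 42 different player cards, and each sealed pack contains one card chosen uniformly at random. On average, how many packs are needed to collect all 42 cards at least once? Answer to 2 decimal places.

181.72

The wait to go from k to k+1 distinct cards is geometric with mean 42/(42-k).
E[T] = 42/42 + 42/41 + 42/40 + ... + 42/2 + 42/1 = 42·H_{42}.
H_{42} = 4.327, so E[T] = 181.723.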